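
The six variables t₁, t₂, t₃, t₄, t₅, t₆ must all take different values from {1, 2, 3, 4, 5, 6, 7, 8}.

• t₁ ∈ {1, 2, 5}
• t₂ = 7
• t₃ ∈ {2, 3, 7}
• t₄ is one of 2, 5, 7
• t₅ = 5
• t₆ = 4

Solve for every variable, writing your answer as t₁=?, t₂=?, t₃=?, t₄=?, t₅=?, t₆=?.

t₂'s domain is down to {7}, so t₂ = 7. Remove 7 from t₃, t₄.
t₅'s domain is down to {5}, so t₅ = 5. So t₁, t₄ can't be 5.
t₆ has just one choice, so t₆ = 4.
That leaves t₄ = 2. Strike 2 from t₁, t₃.
t₁ has just one choice, so t₁ = 1.
That leaves t₃ = 3.

t₁=1, t₂=7, t₃=3, t₄=2, t₅=5, t₆=4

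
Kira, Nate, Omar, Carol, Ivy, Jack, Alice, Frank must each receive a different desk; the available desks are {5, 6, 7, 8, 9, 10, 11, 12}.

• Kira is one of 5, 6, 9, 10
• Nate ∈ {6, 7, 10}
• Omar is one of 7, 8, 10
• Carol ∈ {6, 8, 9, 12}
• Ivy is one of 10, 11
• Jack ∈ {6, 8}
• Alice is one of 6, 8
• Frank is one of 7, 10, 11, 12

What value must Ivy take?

11

The 8 variables draw from only 8 values {5, 6, 7, 8, 9, 10, 11, 12}, so each is used; only Kira can be 5, hence Kira = 5.
The 7 still-open variables draw from only 7 values {6, 7, 8, 9, 10, 11, 12}, so each is used; only Carol can be 9, hence Carol = 9.
Among the 6 still-open variables, 12 fits only Frank (and all 6 values in {6, 7, 8, 10, 11, 12} must be used), so Frank = 12.
The 5 still-open variables together cover exactly {6, 7, 8, 10, 11} — 5 values for 5 variables — and 11 appears only in Ivy's list, so Ivy = 11.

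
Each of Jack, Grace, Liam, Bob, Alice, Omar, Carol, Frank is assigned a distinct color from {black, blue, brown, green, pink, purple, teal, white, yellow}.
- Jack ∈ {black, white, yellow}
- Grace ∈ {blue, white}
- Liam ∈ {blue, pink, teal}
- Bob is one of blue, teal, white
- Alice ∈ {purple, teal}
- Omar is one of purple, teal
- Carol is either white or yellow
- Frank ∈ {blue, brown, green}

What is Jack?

Alice and Omar share exactly the 2 values {purple, teal}; by pigeonhole those values go to them, so strike purple, teal from Liam, Bob.
The 2 variables Grace and Bob are confined to {blue, white}, which locks those values in; drop them from Jack, Liam, Carol, Frank.
Liam's domain is down to {pink}, so Liam = pink.
Carol's domain is down to {yellow}, so Carol = yellow. Strike yellow from Jack.
So Jack = black.

black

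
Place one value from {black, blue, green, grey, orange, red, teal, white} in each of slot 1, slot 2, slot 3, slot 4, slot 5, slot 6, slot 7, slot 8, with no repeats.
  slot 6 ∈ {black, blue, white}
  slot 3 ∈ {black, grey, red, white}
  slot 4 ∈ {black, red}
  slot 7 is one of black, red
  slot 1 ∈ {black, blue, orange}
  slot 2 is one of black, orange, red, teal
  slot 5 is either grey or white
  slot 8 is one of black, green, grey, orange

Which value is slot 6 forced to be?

blue

Among the 8 variables, green fits only slot 8 (and all 8 values in {black, blue, green, grey, orange, red, teal, white} must be used), so slot 8 = green.
Among the 7 still-open variables, teal fits only slot 2 (and all 7 values in {black, blue, grey, orange, red, teal, white} must be used), so slot 2 = teal.
Among the 6 still-open variables, orange fits only slot 1 (and all 6 values in {black, blue, grey, orange, red, white} must be used), so slot 1 = orange.
The 5 still-open variables together cover exactly {black, blue, grey, red, white} — 5 values for 5 variables — and blue appears only in slot 6's list, so slot 6 = blue.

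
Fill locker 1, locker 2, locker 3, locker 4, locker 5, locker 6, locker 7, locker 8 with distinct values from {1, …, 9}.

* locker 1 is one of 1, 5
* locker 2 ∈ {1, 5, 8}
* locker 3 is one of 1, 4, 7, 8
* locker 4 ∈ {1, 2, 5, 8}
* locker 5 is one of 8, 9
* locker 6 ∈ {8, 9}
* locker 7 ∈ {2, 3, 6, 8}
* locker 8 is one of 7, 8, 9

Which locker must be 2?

The 2 variables locker 5 and locker 6 are confined to {8, 9}, which locks those values in; drop them from locker 2, locker 3, locker 4, locker 7, locker 8.
locker 8 must be 7 (only option left). Remove 7 from locker 3.
locker 1 and locker 2 share exactly the 2 values {1, 5}; by pigeonhole those values go to them, so strike 1, 5 from locker 3, locker 4.

locker 4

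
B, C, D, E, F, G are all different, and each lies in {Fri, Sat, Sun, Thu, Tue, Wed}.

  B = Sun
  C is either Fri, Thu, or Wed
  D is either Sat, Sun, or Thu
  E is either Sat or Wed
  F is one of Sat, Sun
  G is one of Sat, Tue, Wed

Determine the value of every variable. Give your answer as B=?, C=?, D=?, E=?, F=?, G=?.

B=Sun, C=Fri, D=Thu, E=Wed, F=Sat, G=Tue

B has just one choice, so B = Sun. Eliminate Sun elsewhere: D, F.
F's domain is down to {Sat}, so F = Sat. Strike Sat from D, E, G.
D's domain is down to {Thu}, so D = Thu. Eliminate Thu elsewhere: C.
That leaves E = Wed. So C, G can't be Wed.
G's domain is down to {Tue}, so G = Tue.
C's domain is down to {Fri}, so C = Fri.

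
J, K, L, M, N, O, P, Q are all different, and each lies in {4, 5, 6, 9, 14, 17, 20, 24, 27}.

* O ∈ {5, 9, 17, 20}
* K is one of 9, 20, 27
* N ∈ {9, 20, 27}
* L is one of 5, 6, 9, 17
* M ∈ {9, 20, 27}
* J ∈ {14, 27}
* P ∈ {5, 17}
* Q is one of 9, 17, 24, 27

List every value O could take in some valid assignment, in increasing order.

The 8 variables together cover exactly {5, 6, 9, 14, 17, 20, 24, 27} — 8 values for 8 variables — and 6 appears only in L's list, so L = 6.
The 7 still-open variables together cover exactly {5, 9, 14, 17, 20, 24, 27} — 7 values for 7 variables — and 14 appears only in J's list, so J = 14.
Among the 6 still-open variables, 24 fits only Q (and all 6 values in {5, 9, 17, 20, 24, 27} must be used), so Q = 24.
The 3 variables K, M, N are confined to {9, 20, 27}, which locks those values in; drop them from O.
No further eliminations apply; O can still be any of 5, 17.

5, 17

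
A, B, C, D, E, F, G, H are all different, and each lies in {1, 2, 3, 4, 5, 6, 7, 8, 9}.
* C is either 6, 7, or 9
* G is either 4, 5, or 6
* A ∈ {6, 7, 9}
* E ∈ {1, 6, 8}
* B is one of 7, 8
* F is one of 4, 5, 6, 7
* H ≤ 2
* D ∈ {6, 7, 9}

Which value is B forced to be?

8

The 8 variables together cover exactly {1, 2, 4, 5, 6, 7, 8, 9} — 8 values for 8 variables — and 2 appears only in H's list, so H = 2.
The 7 still-open variables draw from only 7 values {1, 4, 5, 6, 7, 8, 9}, so each is used; only E can be 1, hence E = 1.
The 6 still-open variables draw from only 6 values {4, 5, 6, 7, 8, 9}, so each is used; only B can be 8, hence B = 8.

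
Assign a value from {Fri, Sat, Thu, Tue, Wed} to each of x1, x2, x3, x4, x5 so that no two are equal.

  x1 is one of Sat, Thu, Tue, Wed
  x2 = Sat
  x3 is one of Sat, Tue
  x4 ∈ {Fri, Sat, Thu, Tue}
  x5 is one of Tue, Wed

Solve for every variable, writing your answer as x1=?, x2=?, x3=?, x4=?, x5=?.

x1=Thu, x2=Sat, x3=Tue, x4=Fri, x5=Wed

x2 has just one choice, so x2 = Sat. So x1, x3, x4 can't be Sat.
x3's domain is down to {Tue}, so x3 = Tue. So x1, x4, x5 can't be Tue.
x5's domain is down to {Wed}, so x5 = Wed. So x1 can't be Wed.
x1's domain is down to {Thu}, so x1 = Thu. So x4 can't be Thu.
x4 must be Fri (only option left).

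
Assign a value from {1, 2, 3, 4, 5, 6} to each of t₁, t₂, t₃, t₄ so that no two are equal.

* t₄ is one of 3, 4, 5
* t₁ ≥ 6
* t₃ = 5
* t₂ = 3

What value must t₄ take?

t₁ must be 6 (only option left).
t₂ has just one choice, so t₂ = 3. Eliminate 3 elsewhere: t₄.
t₃ has just one choice, so t₃ = 5. Remove 5 from t₄.
So t₄ = 4.

4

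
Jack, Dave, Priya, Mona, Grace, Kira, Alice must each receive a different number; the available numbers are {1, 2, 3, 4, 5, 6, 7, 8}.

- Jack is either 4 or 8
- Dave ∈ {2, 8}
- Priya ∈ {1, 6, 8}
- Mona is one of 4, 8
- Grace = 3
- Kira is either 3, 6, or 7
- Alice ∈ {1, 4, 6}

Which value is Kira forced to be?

7

Grace has just one choice, so Grace = 3. Eliminate 3 elsewhere: Kira.
Among the 6 still-open variables, 2 fits only Dave (and all 6 values in {1, 2, 4, 6, 7, 8} must be used), so Dave = 2.
The 5 still-open variables draw from only 5 values {1, 4, 6, 7, 8}, so each is used; only Kira can be 7, hence Kira = 7.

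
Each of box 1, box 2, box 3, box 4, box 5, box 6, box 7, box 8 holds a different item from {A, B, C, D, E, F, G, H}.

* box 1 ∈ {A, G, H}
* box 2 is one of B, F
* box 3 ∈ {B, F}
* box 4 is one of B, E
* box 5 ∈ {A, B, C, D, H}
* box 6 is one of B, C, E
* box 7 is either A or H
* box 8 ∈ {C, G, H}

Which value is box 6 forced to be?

Among the 8 variables, D fits only box 5 (and all 8 values in {A, B, C, D, E, F, G, H} must be used), so box 5 = D.
box 2 and box 3 share exactly the 2 values {B, F}; by pigeonhole those values go to them, so strike B, F from box 4, box 6.
That leaves box 4 = E. So box 6 can't be E.
So box 6 = C.

C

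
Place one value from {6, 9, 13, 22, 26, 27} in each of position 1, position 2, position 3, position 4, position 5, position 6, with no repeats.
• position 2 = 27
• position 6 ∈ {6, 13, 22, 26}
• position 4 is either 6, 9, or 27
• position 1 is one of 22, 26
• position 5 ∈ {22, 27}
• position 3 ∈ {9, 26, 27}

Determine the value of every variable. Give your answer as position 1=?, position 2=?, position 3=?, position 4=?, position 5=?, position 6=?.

position 2 has just one choice, so position 2 = 27. Remove 27 from position 3, position 4, position 5.
position 5 has just one choice, so position 5 = 22. Eliminate 22 elsewhere: position 1, position 6.
position 1 must be 26 (only option left). Strike 26 from position 3, position 6.
position 3 must be 9 (only option left). So position 4 can't be 9.
That leaves position 4 = 6. Strike 6 from position 6.
position 6 has just one choice, so position 6 = 13.

position 1=26, position 2=27, position 3=9, position 4=6, position 5=22, position 6=13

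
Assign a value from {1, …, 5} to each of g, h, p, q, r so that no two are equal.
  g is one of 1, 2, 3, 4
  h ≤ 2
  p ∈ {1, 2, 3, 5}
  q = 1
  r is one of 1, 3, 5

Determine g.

4

q has just one choice, so q = 1. Strike 1 from g, h, p, r.
That leaves h = 2. Remove 2 from g, p.
The 3 still-open variables together cover exactly {3, 4, 5} — 3 values for 3 variables — and 4 appears only in g's list, so g = 4.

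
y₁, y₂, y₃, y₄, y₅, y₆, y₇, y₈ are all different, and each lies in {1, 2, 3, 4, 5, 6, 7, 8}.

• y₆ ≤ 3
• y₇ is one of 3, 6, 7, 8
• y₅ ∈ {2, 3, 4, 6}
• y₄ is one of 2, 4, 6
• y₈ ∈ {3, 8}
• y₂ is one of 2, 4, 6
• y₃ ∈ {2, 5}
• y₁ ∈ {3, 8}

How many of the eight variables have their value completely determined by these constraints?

The 8 variables together cover exactly {1, 2, 3, 4, 5, 6, 7, 8} — 8 values for 8 variables — and 1 appears only in y₆'s list, so y₆ = 1.
The 7 still-open variables together cover exactly {2, 3, 4, 5, 6, 7, 8} — 7 values for 7 variables — and 5 appears only in y₃'s list, so y₃ = 5.
The 6 still-open variables together cover exactly {2, 3, 4, 6, 7, 8} — 6 values for 6 variables — and 7 appears only in y₇'s list, so y₇ = 7.
y₁ and y₈ between them cover only {3, 8} — a naked pair. Remove those values from y₅.
Determined: y₃=5, y₆=1, y₇=7. The other variables each still have more than one consistent value. That makes 3.

3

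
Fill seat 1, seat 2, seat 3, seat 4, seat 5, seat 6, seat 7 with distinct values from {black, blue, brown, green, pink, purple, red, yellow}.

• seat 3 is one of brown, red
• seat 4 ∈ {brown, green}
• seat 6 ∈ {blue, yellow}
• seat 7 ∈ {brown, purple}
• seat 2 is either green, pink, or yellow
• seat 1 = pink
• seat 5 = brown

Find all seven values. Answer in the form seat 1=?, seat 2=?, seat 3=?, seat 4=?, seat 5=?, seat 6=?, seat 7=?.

seat 1 has just one choice, so seat 1 = pink. Eliminate pink elsewhere: seat 2.
seat 5 must be brown (only option left). Eliminate brown elsewhere: seat 3, seat 4, seat 7.
seat 7 has just one choice, so seat 7 = purple.
seat 3 has just one choice, so seat 3 = red.
seat 4 must be green (only option left). So seat 2 can't be green.
That leaves seat 2 = yellow. Remove yellow from seat 6.
That leaves seat 6 = blue.

seat 1=pink, seat 2=yellow, seat 3=red, seat 4=green, seat 5=brown, seat 6=blue, seat 7=purple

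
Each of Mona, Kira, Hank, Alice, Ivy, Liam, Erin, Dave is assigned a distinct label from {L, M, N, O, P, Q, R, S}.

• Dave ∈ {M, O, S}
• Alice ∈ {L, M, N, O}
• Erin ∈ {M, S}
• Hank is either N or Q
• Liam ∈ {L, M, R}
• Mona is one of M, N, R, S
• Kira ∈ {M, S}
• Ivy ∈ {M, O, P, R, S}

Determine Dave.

The 8 variables draw from only 8 values {L, M, N, O, P, Q, R, S}, so each is used; only Ivy can be P, hence Ivy = P.
Among the 7 still-open variables, Q fits only Hank (and all 7 values in {L, M, N, O, Q, R, S} must be used), so Hank = Q.
The 2 variables Kira and Erin are confined to {M, S}, which locks those values in; drop them from Mona, Alice, Liam, Dave.
So Dave = O.

O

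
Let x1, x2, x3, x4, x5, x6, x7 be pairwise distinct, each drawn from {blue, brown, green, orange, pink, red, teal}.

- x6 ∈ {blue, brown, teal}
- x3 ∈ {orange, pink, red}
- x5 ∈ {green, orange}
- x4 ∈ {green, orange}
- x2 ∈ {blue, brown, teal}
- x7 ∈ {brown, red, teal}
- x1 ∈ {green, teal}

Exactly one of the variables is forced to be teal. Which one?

Among the 7 variables, pink fits only x3 (and all 7 values in {blue, brown, green, orange, pink, red, teal} must be used), so x3 = pink.
Among the 6 still-open variables, red fits only x7 (and all 6 values in {blue, brown, green, orange, red, teal} must be used), so x7 = red.
x4 and x5 between them cover only {green, orange} — a naked pair. Remove those values from x1.
So teal goes to x1.

x1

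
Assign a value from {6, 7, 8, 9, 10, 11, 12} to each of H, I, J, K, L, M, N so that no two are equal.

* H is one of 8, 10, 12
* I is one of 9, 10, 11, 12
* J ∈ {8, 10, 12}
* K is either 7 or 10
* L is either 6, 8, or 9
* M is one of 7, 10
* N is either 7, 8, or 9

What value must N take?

9

The 7 variables together cover exactly {6, 7, 8, 9, 10, 11, 12} — 7 values for 7 variables — and 6 appears only in L's list, so L = 6.
The 6 still-open variables together cover exactly {7, 8, 9, 10, 11, 12} — 6 values for 6 variables — and 11 appears only in I's list, so I = 11.
Among the 5 still-open variables, 9 fits only N (and all 5 values in {7, 8, 9, 10, 12} must be used), so N = 9.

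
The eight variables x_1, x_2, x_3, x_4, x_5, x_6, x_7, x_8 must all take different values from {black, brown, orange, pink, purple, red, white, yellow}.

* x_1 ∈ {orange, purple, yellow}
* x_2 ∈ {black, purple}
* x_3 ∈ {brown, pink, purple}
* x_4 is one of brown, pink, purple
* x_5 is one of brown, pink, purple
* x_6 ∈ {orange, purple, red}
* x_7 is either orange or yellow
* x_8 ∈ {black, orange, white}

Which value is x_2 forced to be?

The 8 variables together cover exactly {black, brown, orange, pink, purple, red, white, yellow} — 8 values for 8 variables — and red appears only in x_6's list, so x_6 = red.
The 7 still-open variables together cover exactly {black, brown, orange, pink, purple, white, yellow} — 7 values for 7 variables — and white appears only in x_8's list, so x_8 = white.
The 6 still-open variables together cover exactly {black, brown, orange, pink, purple, yellow} — 6 values for 6 variables — and black appears only in x_2's list, so x_2 = black.

black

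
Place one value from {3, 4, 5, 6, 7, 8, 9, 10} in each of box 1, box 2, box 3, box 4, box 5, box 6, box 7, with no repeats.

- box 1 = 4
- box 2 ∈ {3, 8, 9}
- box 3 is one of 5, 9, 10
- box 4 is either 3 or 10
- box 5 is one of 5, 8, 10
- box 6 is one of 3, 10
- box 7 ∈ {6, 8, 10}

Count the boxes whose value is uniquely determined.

2

box 1 has just one choice, so box 1 = 4.
Among the 6 still-open variables, 6 fits only box 7 (and all 6 values in {3, 5, 6, 8, 9, 10} must be used), so box 7 = 6.
The 2 variables box 4 and box 6 are confined to {3, 10}, which locks those values in; drop them from box 2, box 3, box 5.
Determined: box 1=4, box 7=6. The other boxes each still have more than one consistent value. That makes 2.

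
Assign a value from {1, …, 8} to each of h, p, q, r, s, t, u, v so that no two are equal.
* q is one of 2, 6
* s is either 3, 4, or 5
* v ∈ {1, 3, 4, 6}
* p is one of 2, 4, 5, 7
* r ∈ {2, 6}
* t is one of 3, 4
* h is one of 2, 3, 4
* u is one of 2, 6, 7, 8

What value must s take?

The 8 variables together cover exactly {1, 2, 3, 4, 5, 6, 7, 8} — 8 values for 8 variables — and 1 appears only in v's list, so v = 1.
The 7 still-open variables together cover exactly {2, 3, 4, 5, 6, 7, 8} — 7 values for 7 variables — and 8 appears only in u's list, so u = 8.
The 6 still-open variables together cover exactly {2, 3, 4, 5, 6, 7} — 6 values for 6 variables — and 7 appears only in p's list, so p = 7.
The 5 still-open variables together cover exactly {2, 3, 4, 5, 6} — 5 values for 5 variables — and 5 appears only in s's list, so s = 5.

5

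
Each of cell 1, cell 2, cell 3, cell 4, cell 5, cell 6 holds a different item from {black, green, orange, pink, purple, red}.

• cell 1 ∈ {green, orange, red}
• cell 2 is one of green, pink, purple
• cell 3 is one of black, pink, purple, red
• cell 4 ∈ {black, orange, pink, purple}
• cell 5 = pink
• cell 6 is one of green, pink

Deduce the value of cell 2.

purple

cell 5 must be pink (only option left). Strike pink from cell 2, cell 3, cell 4, cell 6.
cell 6 has just one choice, so cell 6 = green. Eliminate green elsewhere: cell 1, cell 2.
So cell 2 = purple.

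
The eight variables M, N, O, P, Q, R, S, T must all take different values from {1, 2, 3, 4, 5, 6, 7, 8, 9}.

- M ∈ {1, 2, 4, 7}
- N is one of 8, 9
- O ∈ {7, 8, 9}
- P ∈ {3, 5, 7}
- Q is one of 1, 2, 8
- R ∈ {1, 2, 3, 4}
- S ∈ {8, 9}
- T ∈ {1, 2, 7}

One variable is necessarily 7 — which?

The 8 variables draw from only 8 values {1, 2, 3, 4, 5, 7, 8, 9}, so each is used; only P can be 5, hence P = 5.
The 7 still-open variables draw from only 7 values {1, 2, 3, 4, 7, 8, 9}, so each is used; only R can be 3, hence R = 3.
The 6 still-open variables together cover exactly {1, 2, 4, 7, 8, 9} — 6 values for 6 variables — and 4 appears only in M's list, so M = 4.
N and S between them cover only {8, 9} — a naked pair. Remove those values from O, Q.
So 7 goes to O.

O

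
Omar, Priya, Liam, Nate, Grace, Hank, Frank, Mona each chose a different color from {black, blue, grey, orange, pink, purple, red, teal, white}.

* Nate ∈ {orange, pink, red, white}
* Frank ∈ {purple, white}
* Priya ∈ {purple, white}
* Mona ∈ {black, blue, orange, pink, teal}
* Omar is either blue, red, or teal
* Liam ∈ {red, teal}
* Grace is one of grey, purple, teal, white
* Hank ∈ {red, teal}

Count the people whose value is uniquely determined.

The 2 variables Priya and Frank are confined to {purple, white}, which locks those values in; drop them from Nate, Grace.
Liam and Hank share exactly the 2 values {red, teal}; by pigeonhole those values go to them, so strike red, teal from Omar, Nate, Grace, Mona.
Omar must be blue (only option left). Remove blue from Mona.
Grace must be grey (only option left).
Determined: Omar=blue, Grace=grey. The other people each still have more than one consistent value. That makes 2.

2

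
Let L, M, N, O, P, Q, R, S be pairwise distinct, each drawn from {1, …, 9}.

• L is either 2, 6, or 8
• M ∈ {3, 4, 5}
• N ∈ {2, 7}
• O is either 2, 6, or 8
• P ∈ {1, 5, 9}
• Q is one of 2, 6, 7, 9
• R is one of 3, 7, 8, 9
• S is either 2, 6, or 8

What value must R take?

The 3 variables L, O, S are confined to {2, 6, 8}, which locks those values in; drop them from N, Q, R.
N must be 7 (only option left). So Q, R can't be 7.
Q must be 9 (only option left). So P, R can't be 9.
So R = 3.

3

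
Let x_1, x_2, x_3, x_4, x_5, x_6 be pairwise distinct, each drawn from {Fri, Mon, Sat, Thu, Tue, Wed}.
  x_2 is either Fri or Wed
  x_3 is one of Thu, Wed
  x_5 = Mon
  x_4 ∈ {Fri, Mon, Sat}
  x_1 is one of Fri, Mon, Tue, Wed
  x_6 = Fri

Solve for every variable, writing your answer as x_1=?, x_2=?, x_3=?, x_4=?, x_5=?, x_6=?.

x_1=Tue, x_2=Wed, x_3=Thu, x_4=Sat, x_5=Mon, x_6=Fri

x_5 must be Mon (only option left). Remove Mon from x_1, x_4.
x_6 must be Fri (only option left). So x_1, x_2, x_4 can't be Fri.
x_2 has just one choice, so x_2 = Wed. Strike Wed from x_1, x_3.
x_3's domain is down to {Thu}, so x_3 = Thu.
That leaves x_4 = Sat.
That leaves x_1 = Tue.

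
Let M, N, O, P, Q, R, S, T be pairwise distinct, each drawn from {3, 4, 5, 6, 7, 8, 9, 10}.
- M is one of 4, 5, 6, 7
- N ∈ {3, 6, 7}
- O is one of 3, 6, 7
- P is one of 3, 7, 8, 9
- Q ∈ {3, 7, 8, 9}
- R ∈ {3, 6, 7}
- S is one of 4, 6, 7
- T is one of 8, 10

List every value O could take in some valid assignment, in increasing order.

Among the 8 variables, 5 fits only M (and all 8 values in {3, 4, 5, 6, 7, 8, 9, 10} must be used), so M = 5.
Among the 7 still-open variables, 4 fits only S (and all 7 values in {3, 4, 6, 7, 8, 9, 10} must be used), so S = 4.
The 6 still-open variables draw from only 6 values {3, 6, 7, 8, 9, 10}, so each is used; only T can be 10, hence T = 10.
The 3 variables N, O, R are confined to {3, 6, 7}, which locks those values in; drop them from P, Q.
No further eliminations apply; O can still be any of 3, 6, 7.

3, 6, 7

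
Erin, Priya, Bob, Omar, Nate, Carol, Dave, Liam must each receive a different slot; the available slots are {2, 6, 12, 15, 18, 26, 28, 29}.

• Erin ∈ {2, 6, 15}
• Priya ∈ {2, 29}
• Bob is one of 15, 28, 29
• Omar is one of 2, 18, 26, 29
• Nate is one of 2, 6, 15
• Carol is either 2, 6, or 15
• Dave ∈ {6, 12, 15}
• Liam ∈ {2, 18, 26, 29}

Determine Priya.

The 8 variables together cover exactly {2, 6, 12, 15, 18, 26, 28, 29} — 8 values for 8 variables — and 12 appears only in Dave's list, so Dave = 12.
Among the 7 still-open variables, 28 fits only Bob (and all 7 values in {2, 6, 15, 18, 26, 28, 29} must be used), so Bob = 28.
Erin, Nate, Carol between them cover only {2, 6, 15} — a naked triple. Remove those values from Priya, Omar, Liam.
So Priya = 29.

29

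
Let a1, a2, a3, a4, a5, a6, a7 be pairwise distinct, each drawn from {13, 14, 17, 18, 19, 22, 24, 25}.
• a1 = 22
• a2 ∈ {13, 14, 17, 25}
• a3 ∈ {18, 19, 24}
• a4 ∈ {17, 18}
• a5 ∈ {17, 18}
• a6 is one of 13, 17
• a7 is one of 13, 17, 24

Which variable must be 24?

a7

a1 must be 22 (only option left).
a4 and a5 share exactly the 2 values {17, 18}; by pigeonhole those values go to them, so strike 17, 18 from a2, a3, a6, a7.
a6 must be 13 (only option left). So a2, a7 can't be 13.
So 24 goes to a7.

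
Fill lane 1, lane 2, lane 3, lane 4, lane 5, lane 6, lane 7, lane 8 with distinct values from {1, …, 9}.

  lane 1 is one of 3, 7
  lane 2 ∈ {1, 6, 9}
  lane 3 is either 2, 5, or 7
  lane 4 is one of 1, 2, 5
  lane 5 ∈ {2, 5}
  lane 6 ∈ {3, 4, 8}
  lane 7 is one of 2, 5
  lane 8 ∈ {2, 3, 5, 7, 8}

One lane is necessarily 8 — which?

lane 8

lane 5 and lane 7 share exactly the 2 values {2, 5}; by pigeonhole those values go to them, so strike 2, 5 from lane 3, lane 4, lane 8.
lane 3 has just one choice, so lane 3 = 7. So lane 1, lane 8 can't be 7.
lane 4 has just one choice, so lane 4 = 1. So lane 2 can't be 1.
That leaves lane 1 = 3. So lane 6, lane 8 can't be 3.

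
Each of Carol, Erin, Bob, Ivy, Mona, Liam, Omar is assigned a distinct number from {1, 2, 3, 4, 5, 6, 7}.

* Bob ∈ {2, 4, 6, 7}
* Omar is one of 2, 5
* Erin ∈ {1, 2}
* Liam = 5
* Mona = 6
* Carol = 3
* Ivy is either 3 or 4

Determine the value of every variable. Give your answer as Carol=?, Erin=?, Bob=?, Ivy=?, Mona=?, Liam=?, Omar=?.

Carol=3, Erin=1, Bob=7, Ivy=4, Mona=6, Liam=5, Omar=2

Carol's domain is down to {3}, so Carol = 3. Strike 3 from Ivy.
That leaves Ivy = 4. So Bob can't be 4.
Mona's domain is down to {6}, so Mona = 6. So Bob can't be 6.
That leaves Liam = 5. Eliminate 5 elsewhere: Omar.
That leaves Omar = 2. Remove 2 from Erin, Bob.
That leaves Erin = 1.
That leaves Bob = 7.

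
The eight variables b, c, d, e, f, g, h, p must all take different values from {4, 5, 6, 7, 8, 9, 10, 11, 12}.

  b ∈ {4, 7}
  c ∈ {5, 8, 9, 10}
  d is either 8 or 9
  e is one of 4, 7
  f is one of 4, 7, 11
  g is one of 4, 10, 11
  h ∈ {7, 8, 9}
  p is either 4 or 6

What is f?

The 8 variables together cover exactly {4, 5, 6, 7, 8, 9, 10, 11} — 8 values for 8 variables — and 5 appears only in c's list, so c = 5.
The 7 still-open variables together cover exactly {4, 6, 7, 8, 9, 10, 11} — 7 values for 7 variables — and 6 appears only in p's list, so p = 6.
Among the 6 still-open variables, 10 fits only g (and all 6 values in {4, 7, 8, 9, 10, 11} must be used), so g = 10.
The 5 still-open variables draw from only 5 values {4, 7, 8, 9, 11}, so each is used; only f can be 11, hence f = 11.

11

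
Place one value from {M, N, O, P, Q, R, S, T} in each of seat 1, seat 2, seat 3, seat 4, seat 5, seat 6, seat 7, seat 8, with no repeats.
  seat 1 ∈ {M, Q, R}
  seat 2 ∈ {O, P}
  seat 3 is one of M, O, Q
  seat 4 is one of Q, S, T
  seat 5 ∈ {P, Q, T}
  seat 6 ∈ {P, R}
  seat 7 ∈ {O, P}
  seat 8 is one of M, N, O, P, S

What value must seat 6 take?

The 8 variables draw from only 8 values {M, N, O, P, Q, R, S, T}, so each is used; only seat 8 can be N, hence seat 8 = N.
The 7 still-open variables draw from only 7 values {M, O, P, Q, R, S, T}, so each is used; only seat 4 can be S, hence seat 4 = S.
Among the 6 still-open variables, T fits only seat 5 (and all 6 values in {M, O, P, Q, R, T} must be used), so seat 5 = T.
The 2 variables seat 2 and seat 7 are confined to {O, P}, which locks those values in; drop them from seat 3, seat 6.
So seat 6 = R.

R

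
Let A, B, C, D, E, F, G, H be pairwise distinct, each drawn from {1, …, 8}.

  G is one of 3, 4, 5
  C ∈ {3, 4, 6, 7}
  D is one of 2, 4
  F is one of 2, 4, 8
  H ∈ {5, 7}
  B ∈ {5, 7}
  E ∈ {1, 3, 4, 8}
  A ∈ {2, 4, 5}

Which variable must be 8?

F

The 8 variables together cover exactly {1, 2, 3, 4, 5, 6, 7, 8} — 8 values for 8 variables — and 1 appears only in E's list, so E = 1.
The 7 still-open variables together cover exactly {2, 3, 4, 5, 6, 7, 8} — 7 values for 7 variables — and 6 appears only in C's list, so C = 6.
Among the 6 still-open variables, 3 fits only G (and all 6 values in {2, 3, 4, 5, 7, 8} must be used), so G = 3.
Among the 5 still-open variables, 8 fits only F (and all 5 values in {2, 4, 5, 7, 8} must be used), so F = 8.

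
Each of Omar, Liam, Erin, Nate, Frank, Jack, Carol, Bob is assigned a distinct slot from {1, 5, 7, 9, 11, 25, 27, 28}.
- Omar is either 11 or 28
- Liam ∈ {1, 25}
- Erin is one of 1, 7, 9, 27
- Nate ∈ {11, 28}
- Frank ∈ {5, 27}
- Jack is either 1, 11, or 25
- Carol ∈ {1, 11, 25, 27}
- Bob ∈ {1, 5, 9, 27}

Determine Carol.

Among the 8 variables, 7 fits only Erin (and all 8 values in {1, 5, 7, 9, 11, 25, 27, 28} must be used), so Erin = 7.
The 7 still-open variables together cover exactly {1, 5, 9, 11, 25, 27, 28} — 7 values for 7 variables — and 9 appears only in Bob's list, so Bob = 9.
The 6 still-open variables draw from only 6 values {1, 5, 11, 25, 27, 28}, so each is used; only Frank can be 5, hence Frank = 5.
The 5 still-open variables together cover exactly {1, 11, 25, 27, 28} — 5 values for 5 variables — and 27 appears only in Carol's list, so Carol = 27.

27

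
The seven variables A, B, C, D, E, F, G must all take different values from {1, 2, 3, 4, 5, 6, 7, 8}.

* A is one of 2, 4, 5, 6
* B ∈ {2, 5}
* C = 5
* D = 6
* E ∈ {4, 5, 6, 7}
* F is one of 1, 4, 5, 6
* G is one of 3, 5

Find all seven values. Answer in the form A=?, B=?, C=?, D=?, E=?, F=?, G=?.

C has just one choice, so C = 5. Strike 5 from A, B, E, F, G.
D's domain is down to {6}, so D = 6. Strike 6 from A, E, F.
That leaves G = 3.
That leaves B = 2. Strike 2 from A.
A has just one choice, so A = 4. Remove 4 from E, F.
E has just one choice, so E = 7.
F has just one choice, so F = 1.

A=4, B=2, C=5, D=6, E=7, F=1, G=3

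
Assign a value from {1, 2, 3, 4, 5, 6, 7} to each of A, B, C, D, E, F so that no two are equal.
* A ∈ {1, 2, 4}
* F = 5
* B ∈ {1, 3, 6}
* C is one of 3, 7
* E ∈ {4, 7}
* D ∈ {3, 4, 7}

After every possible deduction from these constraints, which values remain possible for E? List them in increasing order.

4, 7

F has just one choice, so F = 5.
C, D, E between them cover only {3, 4, 7} — a naked triple. Remove those values from A, B.
No further eliminations apply; E can still be any of 4, 7.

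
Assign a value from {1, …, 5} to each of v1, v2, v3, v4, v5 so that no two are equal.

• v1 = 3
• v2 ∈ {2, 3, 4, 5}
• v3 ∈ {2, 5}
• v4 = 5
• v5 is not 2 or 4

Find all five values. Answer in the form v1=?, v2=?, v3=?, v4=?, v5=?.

v1 has just one choice, so v1 = 3. Remove 3 from v2, v5.
v4's domain is down to {5}, so v4 = 5. So v2, v3, v5 can't be 5.
v5's domain is down to {1}, so v5 = 1.
That leaves v3 = 2. So v2 can't be 2.
v2 must be 4 (only option left).

v1=3, v2=4, v3=2, v4=5, v5=1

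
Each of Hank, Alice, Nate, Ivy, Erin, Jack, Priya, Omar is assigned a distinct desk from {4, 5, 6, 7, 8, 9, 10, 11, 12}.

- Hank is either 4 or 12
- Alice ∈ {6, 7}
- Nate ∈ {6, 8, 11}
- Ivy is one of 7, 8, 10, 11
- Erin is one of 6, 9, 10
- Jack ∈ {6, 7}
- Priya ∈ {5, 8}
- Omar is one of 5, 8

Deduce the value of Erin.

9

The 2 variables Alice and Jack are confined to {6, 7}, which locks those values in; drop them from Nate, Ivy, Erin.
Priya and Omar share exactly the 2 values {5, 8}; by pigeonhole those values go to them, so strike 5, 8 from Nate, Ivy.
Nate's domain is down to {11}, so Nate = 11. Remove 11 from Ivy.
Ivy's domain is down to {10}, so Ivy = 10. Eliminate 10 elsewhere: Erin.
So Erin = 9.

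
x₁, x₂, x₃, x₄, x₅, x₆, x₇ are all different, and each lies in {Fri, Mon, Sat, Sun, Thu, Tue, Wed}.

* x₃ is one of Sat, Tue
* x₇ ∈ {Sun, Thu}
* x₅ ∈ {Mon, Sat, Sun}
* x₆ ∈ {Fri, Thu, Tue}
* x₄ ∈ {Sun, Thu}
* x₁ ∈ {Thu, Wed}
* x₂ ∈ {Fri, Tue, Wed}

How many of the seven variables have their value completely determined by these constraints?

The 7 variables together cover exactly {Fri, Mon, Sat, Sun, Thu, Tue, Wed} — 7 values for 7 variables — and Mon appears only in x₅'s list, so x₅ = Mon.
Among the 6 still-open variables, Sat fits only x₃ (and all 6 values in {Fri, Sat, Sun, Thu, Tue, Wed} must be used), so x₃ = Sat.
x₄ and x₇ between them cover only {Sun, Thu} — a naked pair. Remove those values from x₁, x₆.
x₁ has just one choice, so x₁ = Wed. Strike Wed from x₂.
Determined: x₁=Wed, x₃=Sat, x₅=Mon. The other variables each still have more than one consistent value. That makes 3.

3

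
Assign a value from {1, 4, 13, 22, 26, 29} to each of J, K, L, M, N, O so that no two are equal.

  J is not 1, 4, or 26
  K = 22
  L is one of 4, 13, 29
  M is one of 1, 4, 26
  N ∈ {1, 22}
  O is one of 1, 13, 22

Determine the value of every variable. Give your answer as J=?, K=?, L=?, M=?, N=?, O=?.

J=29, K=22, L=4, M=26, N=1, O=13

K has just one choice, so K = 22. Eliminate 22 elsewhere: J, N, O.
That leaves N = 1. Strike 1 from M, O.
That leaves O = 13. Eliminate 13 elsewhere: J, L.
That leaves J = 29. So L can't be 29.
L must be 4 (only option left). So M can't be 4.
That leaves M = 26.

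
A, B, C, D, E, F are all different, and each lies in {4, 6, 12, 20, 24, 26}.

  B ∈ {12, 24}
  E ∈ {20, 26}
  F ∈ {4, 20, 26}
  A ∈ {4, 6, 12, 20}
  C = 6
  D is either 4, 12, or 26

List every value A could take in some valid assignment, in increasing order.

C must be 6 (only option left). Eliminate 6 elsewhere: A.
The 5 still-open variables draw from only 5 values {4, 12, 20, 24, 26}, so each is used; only B can be 24, hence B = 24.
No further eliminations apply; A can still be any of 4, 12, 20.

4, 12, 20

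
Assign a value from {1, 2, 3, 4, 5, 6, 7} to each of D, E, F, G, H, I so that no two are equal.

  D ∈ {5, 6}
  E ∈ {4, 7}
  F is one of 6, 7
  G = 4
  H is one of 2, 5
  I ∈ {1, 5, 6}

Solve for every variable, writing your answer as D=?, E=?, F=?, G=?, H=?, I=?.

G must be 4 (only option left). So E can't be 4.
E has just one choice, so E = 7. Remove 7 from F.
F's domain is down to {6}, so F = 6. Remove 6 from D, I.
D has just one choice, so D = 5. So H, I can't be 5.
That leaves H = 2.
I's domain is down to {1}, so I = 1.

D=5, E=7, F=6, G=4, H=2, I=1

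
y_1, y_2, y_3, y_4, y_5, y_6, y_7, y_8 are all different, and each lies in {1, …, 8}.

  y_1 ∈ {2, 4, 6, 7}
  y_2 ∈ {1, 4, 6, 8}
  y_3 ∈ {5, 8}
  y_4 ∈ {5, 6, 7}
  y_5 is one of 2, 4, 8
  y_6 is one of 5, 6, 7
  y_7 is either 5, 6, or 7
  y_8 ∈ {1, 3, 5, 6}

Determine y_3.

8

Among the 8 variables, 3 fits only y_8 (and all 8 values in {1, 2, 3, 4, 5, 6, 7, 8} must be used), so y_8 = 3.
The 7 still-open variables together cover exactly {1, 2, 4, 5, 6, 7, 8} — 7 values for 7 variables — and 1 appears only in y_2's list, so y_2 = 1.
y_4, y_6, y_7 share exactly the 3 values {5, 6, 7}; by pigeonhole those values go to them, so strike 5, 6, 7 from y_1, y_3.
So y_3 = 8.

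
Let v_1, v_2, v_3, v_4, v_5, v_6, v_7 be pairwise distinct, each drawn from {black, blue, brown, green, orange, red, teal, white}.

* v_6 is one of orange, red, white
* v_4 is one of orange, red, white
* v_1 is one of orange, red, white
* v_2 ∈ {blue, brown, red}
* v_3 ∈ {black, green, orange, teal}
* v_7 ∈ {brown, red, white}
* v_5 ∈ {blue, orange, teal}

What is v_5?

teal

v_1, v_4, v_6 between them cover only {orange, red, white} — a naked triple. Remove those values from v_2, v_3, v_5, v_7.
That leaves v_7 = brown. Eliminate brown elsewhere: v_2.
v_2's domain is down to {blue}, so v_2 = blue. So v_5 can't be blue.
So v_5 = teal.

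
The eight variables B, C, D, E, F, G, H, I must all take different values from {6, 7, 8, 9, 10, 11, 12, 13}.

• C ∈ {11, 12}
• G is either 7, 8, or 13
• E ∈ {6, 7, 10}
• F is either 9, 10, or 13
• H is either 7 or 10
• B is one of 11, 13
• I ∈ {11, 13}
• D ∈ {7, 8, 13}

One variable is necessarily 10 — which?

H

Among the 8 variables, 6 fits only E (and all 8 values in {6, 7, 8, 9, 10, 11, 12, 13} must be used), so E = 6.
The 7 still-open variables together cover exactly {7, 8, 9, 10, 11, 12, 13} — 7 values for 7 variables — and 9 appears only in F's list, so F = 9.
The 6 still-open variables together cover exactly {7, 8, 10, 11, 12, 13} — 6 values for 6 variables — and 10 appears only in H's list, so H = 10.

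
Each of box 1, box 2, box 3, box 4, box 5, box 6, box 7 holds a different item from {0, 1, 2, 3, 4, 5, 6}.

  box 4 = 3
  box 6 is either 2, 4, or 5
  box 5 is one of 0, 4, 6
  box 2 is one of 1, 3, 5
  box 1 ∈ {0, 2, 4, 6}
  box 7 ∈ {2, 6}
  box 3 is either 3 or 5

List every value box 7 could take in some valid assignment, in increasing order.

box 4 has just one choice, so box 4 = 3. Eliminate 3 elsewhere: box 2, box 3.
That leaves box 3 = 5. Eliminate 5 elsewhere: box 2, box 6.
box 2's domain is down to {1}, so box 2 = 1.
No further eliminations apply; box 7 can still be any of 2, 6.

2, 6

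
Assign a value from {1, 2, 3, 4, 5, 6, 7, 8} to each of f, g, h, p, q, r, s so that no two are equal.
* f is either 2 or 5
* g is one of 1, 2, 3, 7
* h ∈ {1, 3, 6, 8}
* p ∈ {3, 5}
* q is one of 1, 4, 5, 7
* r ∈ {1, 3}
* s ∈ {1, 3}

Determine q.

r and s share exactly the 2 values {1, 3}; by pigeonhole those values go to them, so strike 1, 3 from g, h, p, q.
p must be 5 (only option left). Strike 5 from f, q.
f has just one choice, so f = 2. Remove 2 from g.
g has just one choice, so g = 7. Remove 7 from q.
So q = 4.

4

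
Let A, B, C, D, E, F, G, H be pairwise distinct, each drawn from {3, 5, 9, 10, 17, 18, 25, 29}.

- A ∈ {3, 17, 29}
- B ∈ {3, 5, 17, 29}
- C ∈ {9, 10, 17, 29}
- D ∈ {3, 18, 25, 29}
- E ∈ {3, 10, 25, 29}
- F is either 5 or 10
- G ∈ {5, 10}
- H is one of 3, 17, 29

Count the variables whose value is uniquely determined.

The 8 variables together cover exactly {3, 5, 9, 10, 17, 18, 25, 29} — 8 values for 8 variables — and 9 appears only in C's list, so C = 9.
The 7 still-open variables together cover exactly {3, 5, 10, 17, 18, 25, 29} — 7 values for 7 variables — and 18 appears only in D's list, so D = 18.
The 6 still-open variables draw from only 6 values {3, 5, 10, 17, 25, 29}, so each is used; only E can be 25, hence E = 25.
The 2 variables F and G are confined to {5, 10}, which locks those values in; drop them from B.
Determined: C=9, D=18, E=25. The other variables each still have more than one consistent value. That makes 3.

3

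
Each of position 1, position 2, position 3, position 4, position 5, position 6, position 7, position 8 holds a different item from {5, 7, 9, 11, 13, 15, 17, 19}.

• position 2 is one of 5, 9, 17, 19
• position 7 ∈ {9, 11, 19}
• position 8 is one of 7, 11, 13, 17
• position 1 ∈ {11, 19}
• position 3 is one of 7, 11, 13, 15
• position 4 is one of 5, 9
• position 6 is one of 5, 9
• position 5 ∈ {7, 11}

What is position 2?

17

The 8 variables together cover exactly {5, 7, 9, 11, 13, 15, 17, 19} — 8 values for 8 variables — and 15 appears only in position 3's list, so position 3 = 15.
Among the 7 still-open variables, 13 fits only position 8 (and all 7 values in {5, 7, 9, 11, 13, 17, 19} must be used), so position 8 = 13.
Among the 6 still-open variables, 7 fits only position 5 (and all 6 values in {5, 7, 9, 11, 17, 19} must be used), so position 5 = 7.
The 5 still-open variables draw from only 5 values {5, 9, 11, 17, 19}, so each is used; only position 2 can be 17, hence position 2 = 17.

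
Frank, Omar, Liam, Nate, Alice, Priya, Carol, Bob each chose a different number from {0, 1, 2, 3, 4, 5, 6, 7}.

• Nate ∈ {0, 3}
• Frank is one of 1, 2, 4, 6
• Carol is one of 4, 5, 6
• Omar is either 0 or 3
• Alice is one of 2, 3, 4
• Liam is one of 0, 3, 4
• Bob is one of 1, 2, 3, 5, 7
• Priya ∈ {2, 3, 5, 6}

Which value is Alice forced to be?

2

Among the 8 variables, 7 fits only Bob (and all 8 values in {0, 1, 2, 3, 4, 5, 6, 7} must be used), so Bob = 7.
The 7 still-open variables together cover exactly {0, 1, 2, 3, 4, 5, 6} — 7 values for 7 variables — and 1 appears only in Frank's list, so Frank = 1.
Omar and Nate share exactly the 2 values {0, 3}; by pigeonhole those values go to them, so strike 0, 3 from Liam, Alice, Priya.
Liam's domain is down to {4}, so Liam = 4. Strike 4 from Alice, Carol.
So Alice = 2.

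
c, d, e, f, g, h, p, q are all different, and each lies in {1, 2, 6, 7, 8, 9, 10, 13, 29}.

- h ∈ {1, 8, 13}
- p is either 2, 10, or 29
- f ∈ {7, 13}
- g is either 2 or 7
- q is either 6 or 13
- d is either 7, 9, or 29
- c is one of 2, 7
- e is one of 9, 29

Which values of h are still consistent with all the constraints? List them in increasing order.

The 2 variables c and g are confined to {2, 7}, which locks those values in; drop them from d, f, p.
f must be 13 (only option left). Remove 13 from h, q.
q has just one choice, so q = 6.
d and e share exactly the 2 values {9, 29}; by pigeonhole those values go to them, so strike 9, 29 from p.
p must be 10 (only option left).
No further eliminations apply; h can still be any of 1, 8.

1, 8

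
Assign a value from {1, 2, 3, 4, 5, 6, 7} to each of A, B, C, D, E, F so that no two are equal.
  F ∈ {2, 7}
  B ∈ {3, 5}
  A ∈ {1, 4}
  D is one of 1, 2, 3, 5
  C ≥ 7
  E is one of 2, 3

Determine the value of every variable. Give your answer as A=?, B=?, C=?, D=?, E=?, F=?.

A=4, B=5, C=7, D=1, E=3, F=2

C has just one choice, so C = 7. Remove 7 from F.
F must be 2 (only option left). Remove 2 from D, E.
E must be 3 (only option left). Remove 3 from B, D.
B's domain is down to {5}, so B = 5. So D can't be 5.
D has just one choice, so D = 1. Eliminate 1 elsewhere: A.
A must be 4 (only option left).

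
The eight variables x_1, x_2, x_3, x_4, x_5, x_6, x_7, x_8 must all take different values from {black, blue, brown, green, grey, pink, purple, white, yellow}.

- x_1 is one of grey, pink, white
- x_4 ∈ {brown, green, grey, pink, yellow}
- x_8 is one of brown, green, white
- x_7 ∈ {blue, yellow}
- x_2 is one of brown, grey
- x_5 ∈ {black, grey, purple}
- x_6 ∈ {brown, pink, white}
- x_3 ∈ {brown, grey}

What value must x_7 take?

The 2 variables x_2 and x_3 are confined to {brown, grey}, which locks those values in; drop them from x_1, x_4, x_5, x_6, x_8.
The 2 variables x_1 and x_6 are confined to {pink, white}, which locks those values in; drop them from x_4, x_8.
x_8's domain is down to {green}, so x_8 = green. Strike green from x_4.
x_4 has just one choice, so x_4 = yellow. So x_7 can't be yellow.
So x_7 = blue.

blue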